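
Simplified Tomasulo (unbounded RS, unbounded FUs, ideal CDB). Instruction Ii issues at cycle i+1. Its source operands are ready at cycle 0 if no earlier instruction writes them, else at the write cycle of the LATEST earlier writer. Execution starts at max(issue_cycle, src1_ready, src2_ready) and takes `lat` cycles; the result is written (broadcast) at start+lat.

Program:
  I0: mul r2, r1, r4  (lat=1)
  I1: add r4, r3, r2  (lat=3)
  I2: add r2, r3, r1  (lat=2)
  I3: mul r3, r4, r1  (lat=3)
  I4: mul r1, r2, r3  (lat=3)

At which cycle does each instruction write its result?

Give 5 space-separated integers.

Answer: 2 5 5 8 11

Derivation:
I0 mul r2: issue@1 deps=(None,None) exec_start@1 write@2
I1 add r4: issue@2 deps=(None,0) exec_start@2 write@5
I2 add r2: issue@3 deps=(None,None) exec_start@3 write@5
I3 mul r3: issue@4 deps=(1,None) exec_start@5 write@8
I4 mul r1: issue@5 deps=(2,3) exec_start@8 write@11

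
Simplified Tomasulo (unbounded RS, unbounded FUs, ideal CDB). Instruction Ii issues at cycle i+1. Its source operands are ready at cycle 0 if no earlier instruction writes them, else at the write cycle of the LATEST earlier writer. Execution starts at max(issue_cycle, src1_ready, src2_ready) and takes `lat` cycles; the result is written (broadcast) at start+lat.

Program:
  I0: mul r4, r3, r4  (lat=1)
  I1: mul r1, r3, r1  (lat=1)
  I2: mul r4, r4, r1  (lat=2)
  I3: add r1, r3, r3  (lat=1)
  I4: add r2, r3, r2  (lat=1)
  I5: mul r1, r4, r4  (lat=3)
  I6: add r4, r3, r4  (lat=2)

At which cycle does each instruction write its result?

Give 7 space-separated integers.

Answer: 2 3 5 5 6 9 9

Derivation:
I0 mul r4: issue@1 deps=(None,None) exec_start@1 write@2
I1 mul r1: issue@2 deps=(None,None) exec_start@2 write@3
I2 mul r4: issue@3 deps=(0,1) exec_start@3 write@5
I3 add r1: issue@4 deps=(None,None) exec_start@4 write@5
I4 add r2: issue@5 deps=(None,None) exec_start@5 write@6
I5 mul r1: issue@6 deps=(2,2) exec_start@6 write@9
I6 add r4: issue@7 deps=(None,2) exec_start@7 write@9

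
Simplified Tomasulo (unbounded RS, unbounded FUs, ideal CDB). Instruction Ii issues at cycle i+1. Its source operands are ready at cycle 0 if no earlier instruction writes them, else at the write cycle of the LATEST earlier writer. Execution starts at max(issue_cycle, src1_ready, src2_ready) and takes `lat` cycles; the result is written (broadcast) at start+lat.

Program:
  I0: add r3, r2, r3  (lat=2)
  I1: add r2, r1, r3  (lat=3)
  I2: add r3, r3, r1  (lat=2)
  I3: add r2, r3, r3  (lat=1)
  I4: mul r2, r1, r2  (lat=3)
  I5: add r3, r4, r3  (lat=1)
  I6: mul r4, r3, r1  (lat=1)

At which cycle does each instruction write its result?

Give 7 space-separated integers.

Answer: 3 6 5 6 9 7 8

Derivation:
I0 add r3: issue@1 deps=(None,None) exec_start@1 write@3
I1 add r2: issue@2 deps=(None,0) exec_start@3 write@6
I2 add r3: issue@3 deps=(0,None) exec_start@3 write@5
I3 add r2: issue@4 deps=(2,2) exec_start@5 write@6
I4 mul r2: issue@5 deps=(None,3) exec_start@6 write@9
I5 add r3: issue@6 deps=(None,2) exec_start@6 write@7
I6 mul r4: issue@7 deps=(5,None) exec_start@7 write@8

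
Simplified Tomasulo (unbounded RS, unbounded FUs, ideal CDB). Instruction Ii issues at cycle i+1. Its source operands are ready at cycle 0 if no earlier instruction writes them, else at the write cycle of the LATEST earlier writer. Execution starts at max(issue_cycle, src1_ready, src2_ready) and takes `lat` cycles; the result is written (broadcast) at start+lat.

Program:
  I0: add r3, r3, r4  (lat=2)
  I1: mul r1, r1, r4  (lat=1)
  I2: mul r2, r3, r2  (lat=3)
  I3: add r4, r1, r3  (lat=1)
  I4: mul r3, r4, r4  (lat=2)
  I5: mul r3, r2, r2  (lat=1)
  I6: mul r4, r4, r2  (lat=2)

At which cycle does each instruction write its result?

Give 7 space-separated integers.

I0 add r3: issue@1 deps=(None,None) exec_start@1 write@3
I1 mul r1: issue@2 deps=(None,None) exec_start@2 write@3
I2 mul r2: issue@3 deps=(0,None) exec_start@3 write@6
I3 add r4: issue@4 deps=(1,0) exec_start@4 write@5
I4 mul r3: issue@5 deps=(3,3) exec_start@5 write@7
I5 mul r3: issue@6 deps=(2,2) exec_start@6 write@7
I6 mul r4: issue@7 deps=(3,2) exec_start@7 write@9

Answer: 3 3 6 5 7 7 9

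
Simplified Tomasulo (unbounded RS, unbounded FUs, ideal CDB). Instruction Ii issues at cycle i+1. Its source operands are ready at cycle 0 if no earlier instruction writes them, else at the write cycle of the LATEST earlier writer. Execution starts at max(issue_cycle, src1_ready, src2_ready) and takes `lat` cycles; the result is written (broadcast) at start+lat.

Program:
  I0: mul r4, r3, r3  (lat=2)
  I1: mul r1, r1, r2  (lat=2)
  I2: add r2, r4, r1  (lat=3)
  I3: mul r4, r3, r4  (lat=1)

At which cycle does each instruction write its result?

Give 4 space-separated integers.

Answer: 3 4 7 5

Derivation:
I0 mul r4: issue@1 deps=(None,None) exec_start@1 write@3
I1 mul r1: issue@2 deps=(None,None) exec_start@2 write@4
I2 add r2: issue@3 deps=(0,1) exec_start@4 write@7
I3 mul r4: issue@4 deps=(None,0) exec_start@4 write@5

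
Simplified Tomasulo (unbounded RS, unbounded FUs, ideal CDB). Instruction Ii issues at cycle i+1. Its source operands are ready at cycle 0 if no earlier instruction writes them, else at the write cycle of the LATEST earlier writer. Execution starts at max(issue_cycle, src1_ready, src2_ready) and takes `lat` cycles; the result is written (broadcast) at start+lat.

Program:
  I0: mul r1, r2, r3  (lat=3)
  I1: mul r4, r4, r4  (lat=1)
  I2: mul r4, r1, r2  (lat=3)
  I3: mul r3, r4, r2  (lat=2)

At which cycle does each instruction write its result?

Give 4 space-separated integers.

Answer: 4 3 7 9

Derivation:
I0 mul r1: issue@1 deps=(None,None) exec_start@1 write@4
I1 mul r4: issue@2 deps=(None,None) exec_start@2 write@3
I2 mul r4: issue@3 deps=(0,None) exec_start@4 write@7
I3 mul r3: issue@4 deps=(2,None) exec_start@7 write@9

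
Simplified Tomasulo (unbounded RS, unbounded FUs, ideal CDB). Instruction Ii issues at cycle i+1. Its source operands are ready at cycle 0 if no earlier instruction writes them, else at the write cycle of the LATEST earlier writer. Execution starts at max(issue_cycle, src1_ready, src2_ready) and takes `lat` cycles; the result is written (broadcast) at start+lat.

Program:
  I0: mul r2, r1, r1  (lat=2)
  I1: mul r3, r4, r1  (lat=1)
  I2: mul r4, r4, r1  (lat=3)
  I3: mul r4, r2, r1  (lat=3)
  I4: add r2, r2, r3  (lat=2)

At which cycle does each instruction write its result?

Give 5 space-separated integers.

I0 mul r2: issue@1 deps=(None,None) exec_start@1 write@3
I1 mul r3: issue@2 deps=(None,None) exec_start@2 write@3
I2 mul r4: issue@3 deps=(None,None) exec_start@3 write@6
I3 mul r4: issue@4 deps=(0,None) exec_start@4 write@7
I4 add r2: issue@5 deps=(0,1) exec_start@5 write@7

Answer: 3 3 6 7 7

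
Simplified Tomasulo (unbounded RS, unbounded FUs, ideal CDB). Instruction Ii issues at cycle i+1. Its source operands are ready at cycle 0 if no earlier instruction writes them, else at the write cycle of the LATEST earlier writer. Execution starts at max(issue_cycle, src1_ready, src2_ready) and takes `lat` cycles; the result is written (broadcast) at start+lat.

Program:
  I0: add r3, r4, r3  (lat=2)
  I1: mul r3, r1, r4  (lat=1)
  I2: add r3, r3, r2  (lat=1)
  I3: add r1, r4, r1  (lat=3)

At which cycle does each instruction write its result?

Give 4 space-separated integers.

Answer: 3 3 4 7

Derivation:
I0 add r3: issue@1 deps=(None,None) exec_start@1 write@3
I1 mul r3: issue@2 deps=(None,None) exec_start@2 write@3
I2 add r3: issue@3 deps=(1,None) exec_start@3 write@4
I3 add r1: issue@4 deps=(None,None) exec_start@4 write@7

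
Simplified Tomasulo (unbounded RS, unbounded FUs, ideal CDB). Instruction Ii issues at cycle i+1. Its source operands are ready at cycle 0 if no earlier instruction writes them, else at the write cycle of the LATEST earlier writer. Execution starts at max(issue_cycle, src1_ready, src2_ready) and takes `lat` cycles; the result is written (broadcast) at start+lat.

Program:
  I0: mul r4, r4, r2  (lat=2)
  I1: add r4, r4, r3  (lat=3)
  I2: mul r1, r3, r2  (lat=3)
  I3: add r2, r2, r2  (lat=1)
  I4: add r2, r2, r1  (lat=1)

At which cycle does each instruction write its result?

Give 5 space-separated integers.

I0 mul r4: issue@1 deps=(None,None) exec_start@1 write@3
I1 add r4: issue@2 deps=(0,None) exec_start@3 write@6
I2 mul r1: issue@3 deps=(None,None) exec_start@3 write@6
I3 add r2: issue@4 deps=(None,None) exec_start@4 write@5
I4 add r2: issue@5 deps=(3,2) exec_start@6 write@7

Answer: 3 6 6 5 7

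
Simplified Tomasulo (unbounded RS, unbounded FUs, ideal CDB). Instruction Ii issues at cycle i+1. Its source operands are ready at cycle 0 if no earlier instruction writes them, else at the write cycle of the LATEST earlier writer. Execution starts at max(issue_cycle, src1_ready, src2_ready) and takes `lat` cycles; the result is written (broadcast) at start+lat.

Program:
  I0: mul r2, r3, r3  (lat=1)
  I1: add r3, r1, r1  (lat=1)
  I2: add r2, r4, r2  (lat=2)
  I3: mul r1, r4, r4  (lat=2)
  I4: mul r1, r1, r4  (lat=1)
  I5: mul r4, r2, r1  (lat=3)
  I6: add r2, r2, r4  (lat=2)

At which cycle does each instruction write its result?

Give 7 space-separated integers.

I0 mul r2: issue@1 deps=(None,None) exec_start@1 write@2
I1 add r3: issue@2 deps=(None,None) exec_start@2 write@3
I2 add r2: issue@3 deps=(None,0) exec_start@3 write@5
I3 mul r1: issue@4 deps=(None,None) exec_start@4 write@6
I4 mul r1: issue@5 deps=(3,None) exec_start@6 write@7
I5 mul r4: issue@6 deps=(2,4) exec_start@7 write@10
I6 add r2: issue@7 deps=(2,5) exec_start@10 write@12

Answer: 2 3 5 6 7 10 12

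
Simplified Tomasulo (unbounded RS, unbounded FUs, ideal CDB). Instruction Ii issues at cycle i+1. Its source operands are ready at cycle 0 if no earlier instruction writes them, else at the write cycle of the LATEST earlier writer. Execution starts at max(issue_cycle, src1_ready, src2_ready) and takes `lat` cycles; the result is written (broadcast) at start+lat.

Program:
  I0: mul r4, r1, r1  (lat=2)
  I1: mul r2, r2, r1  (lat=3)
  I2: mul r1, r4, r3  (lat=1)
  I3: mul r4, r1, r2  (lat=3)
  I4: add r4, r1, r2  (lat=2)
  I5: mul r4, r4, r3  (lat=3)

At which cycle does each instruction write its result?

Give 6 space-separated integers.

Answer: 3 5 4 8 7 10

Derivation:
I0 mul r4: issue@1 deps=(None,None) exec_start@1 write@3
I1 mul r2: issue@2 deps=(None,None) exec_start@2 write@5
I2 mul r1: issue@3 deps=(0,None) exec_start@3 write@4
I3 mul r4: issue@4 deps=(2,1) exec_start@5 write@8
I4 add r4: issue@5 deps=(2,1) exec_start@5 write@7
I5 mul r4: issue@6 deps=(4,None) exec_start@7 write@10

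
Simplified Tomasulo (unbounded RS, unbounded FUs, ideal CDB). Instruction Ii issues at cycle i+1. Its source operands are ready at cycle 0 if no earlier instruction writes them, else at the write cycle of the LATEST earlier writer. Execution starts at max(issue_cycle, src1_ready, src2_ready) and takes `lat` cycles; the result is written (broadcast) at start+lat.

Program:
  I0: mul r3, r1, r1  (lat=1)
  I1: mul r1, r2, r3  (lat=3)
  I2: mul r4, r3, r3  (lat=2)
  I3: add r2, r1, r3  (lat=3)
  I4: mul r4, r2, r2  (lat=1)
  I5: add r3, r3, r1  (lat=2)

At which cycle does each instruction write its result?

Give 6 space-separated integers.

I0 mul r3: issue@1 deps=(None,None) exec_start@1 write@2
I1 mul r1: issue@2 deps=(None,0) exec_start@2 write@5
I2 mul r4: issue@3 deps=(0,0) exec_start@3 write@5
I3 add r2: issue@4 deps=(1,0) exec_start@5 write@8
I4 mul r4: issue@5 deps=(3,3) exec_start@8 write@9
I5 add r3: issue@6 deps=(0,1) exec_start@6 write@8

Answer: 2 5 5 8 9 8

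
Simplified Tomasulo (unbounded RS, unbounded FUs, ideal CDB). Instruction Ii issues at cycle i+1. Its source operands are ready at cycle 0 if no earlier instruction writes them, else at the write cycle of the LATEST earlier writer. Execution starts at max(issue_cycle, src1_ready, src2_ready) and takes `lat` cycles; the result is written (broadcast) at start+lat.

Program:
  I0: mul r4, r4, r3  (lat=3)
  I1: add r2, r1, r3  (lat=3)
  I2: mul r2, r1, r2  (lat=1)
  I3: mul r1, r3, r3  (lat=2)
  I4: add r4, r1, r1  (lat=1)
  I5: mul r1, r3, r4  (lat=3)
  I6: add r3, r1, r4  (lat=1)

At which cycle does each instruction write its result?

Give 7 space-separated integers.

Answer: 4 5 6 6 7 10 11

Derivation:
I0 mul r4: issue@1 deps=(None,None) exec_start@1 write@4
I1 add r2: issue@2 deps=(None,None) exec_start@2 write@5
I2 mul r2: issue@3 deps=(None,1) exec_start@5 write@6
I3 mul r1: issue@4 deps=(None,None) exec_start@4 write@6
I4 add r4: issue@5 deps=(3,3) exec_start@6 write@7
I5 mul r1: issue@6 deps=(None,4) exec_start@7 write@10
I6 add r3: issue@7 deps=(5,4) exec_start@10 write@11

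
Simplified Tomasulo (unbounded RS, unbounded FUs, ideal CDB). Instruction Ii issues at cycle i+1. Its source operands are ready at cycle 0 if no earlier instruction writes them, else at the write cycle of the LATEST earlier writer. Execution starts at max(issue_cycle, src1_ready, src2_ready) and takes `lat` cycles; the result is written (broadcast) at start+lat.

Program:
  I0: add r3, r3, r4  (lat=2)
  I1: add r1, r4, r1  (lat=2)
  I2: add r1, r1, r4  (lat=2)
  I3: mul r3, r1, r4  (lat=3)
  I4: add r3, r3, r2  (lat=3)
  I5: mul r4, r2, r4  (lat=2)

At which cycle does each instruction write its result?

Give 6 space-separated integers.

Answer: 3 4 6 9 12 8

Derivation:
I0 add r3: issue@1 deps=(None,None) exec_start@1 write@3
I1 add r1: issue@2 deps=(None,None) exec_start@2 write@4
I2 add r1: issue@3 deps=(1,None) exec_start@4 write@6
I3 mul r3: issue@4 deps=(2,None) exec_start@6 write@9
I4 add r3: issue@5 deps=(3,None) exec_start@9 write@12
I5 mul r4: issue@6 deps=(None,None) exec_start@6 write@8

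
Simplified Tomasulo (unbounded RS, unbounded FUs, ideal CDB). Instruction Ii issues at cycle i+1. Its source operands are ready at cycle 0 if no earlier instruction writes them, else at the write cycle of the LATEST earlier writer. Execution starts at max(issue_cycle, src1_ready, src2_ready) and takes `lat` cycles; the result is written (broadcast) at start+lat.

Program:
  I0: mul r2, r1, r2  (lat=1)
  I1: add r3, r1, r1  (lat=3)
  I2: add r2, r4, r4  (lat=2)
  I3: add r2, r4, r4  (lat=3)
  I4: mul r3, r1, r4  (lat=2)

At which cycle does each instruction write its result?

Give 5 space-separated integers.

Answer: 2 5 5 7 7

Derivation:
I0 mul r2: issue@1 deps=(None,None) exec_start@1 write@2
I1 add r3: issue@2 deps=(None,None) exec_start@2 write@5
I2 add r2: issue@3 deps=(None,None) exec_start@3 write@5
I3 add r2: issue@4 deps=(None,None) exec_start@4 write@7
I4 mul r3: issue@5 deps=(None,None) exec_start@5 write@7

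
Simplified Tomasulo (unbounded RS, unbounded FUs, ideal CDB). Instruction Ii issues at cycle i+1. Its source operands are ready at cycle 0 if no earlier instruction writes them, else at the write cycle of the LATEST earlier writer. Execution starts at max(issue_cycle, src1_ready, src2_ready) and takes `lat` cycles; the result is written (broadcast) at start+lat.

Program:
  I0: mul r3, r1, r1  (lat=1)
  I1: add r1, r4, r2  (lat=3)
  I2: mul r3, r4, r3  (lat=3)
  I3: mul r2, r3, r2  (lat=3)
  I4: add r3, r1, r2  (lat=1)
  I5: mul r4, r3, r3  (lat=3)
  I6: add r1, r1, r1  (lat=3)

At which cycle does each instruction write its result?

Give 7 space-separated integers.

Answer: 2 5 6 9 10 13 10

Derivation:
I0 mul r3: issue@1 deps=(None,None) exec_start@1 write@2
I1 add r1: issue@2 deps=(None,None) exec_start@2 write@5
I2 mul r3: issue@3 deps=(None,0) exec_start@3 write@6
I3 mul r2: issue@4 deps=(2,None) exec_start@6 write@9
I4 add r3: issue@5 deps=(1,3) exec_start@9 write@10
I5 mul r4: issue@6 deps=(4,4) exec_start@10 write@13
I6 add r1: issue@7 deps=(1,1) exec_start@7 write@10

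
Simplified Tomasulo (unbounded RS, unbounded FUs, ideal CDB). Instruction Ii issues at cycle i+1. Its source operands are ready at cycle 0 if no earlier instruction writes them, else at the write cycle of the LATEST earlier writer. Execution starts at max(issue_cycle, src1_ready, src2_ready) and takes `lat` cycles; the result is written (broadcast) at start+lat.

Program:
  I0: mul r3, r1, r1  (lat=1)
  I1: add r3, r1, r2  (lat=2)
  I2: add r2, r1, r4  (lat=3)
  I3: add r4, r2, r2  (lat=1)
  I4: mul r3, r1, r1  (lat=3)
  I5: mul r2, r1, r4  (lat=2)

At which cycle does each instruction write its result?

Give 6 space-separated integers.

Answer: 2 4 6 7 8 9

Derivation:
I0 mul r3: issue@1 deps=(None,None) exec_start@1 write@2
I1 add r3: issue@2 deps=(None,None) exec_start@2 write@4
I2 add r2: issue@3 deps=(None,None) exec_start@3 write@6
I3 add r4: issue@4 deps=(2,2) exec_start@6 write@7
I4 mul r3: issue@5 deps=(None,None) exec_start@5 write@8
I5 mul r2: issue@6 deps=(None,3) exec_start@7 write@9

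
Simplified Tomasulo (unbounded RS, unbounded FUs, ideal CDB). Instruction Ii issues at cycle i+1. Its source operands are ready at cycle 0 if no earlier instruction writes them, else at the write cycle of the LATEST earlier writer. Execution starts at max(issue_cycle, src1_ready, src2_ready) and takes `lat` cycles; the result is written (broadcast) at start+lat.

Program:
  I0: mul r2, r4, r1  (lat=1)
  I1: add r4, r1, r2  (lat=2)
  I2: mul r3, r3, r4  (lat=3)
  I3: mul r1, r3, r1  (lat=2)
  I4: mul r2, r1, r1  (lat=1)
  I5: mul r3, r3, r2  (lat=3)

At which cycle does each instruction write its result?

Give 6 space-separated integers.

I0 mul r2: issue@1 deps=(None,None) exec_start@1 write@2
I1 add r4: issue@2 deps=(None,0) exec_start@2 write@4
I2 mul r3: issue@3 deps=(None,1) exec_start@4 write@7
I3 mul r1: issue@4 deps=(2,None) exec_start@7 write@9
I4 mul r2: issue@5 deps=(3,3) exec_start@9 write@10
I5 mul r3: issue@6 deps=(2,4) exec_start@10 write@13

Answer: 2 4 7 9 10 13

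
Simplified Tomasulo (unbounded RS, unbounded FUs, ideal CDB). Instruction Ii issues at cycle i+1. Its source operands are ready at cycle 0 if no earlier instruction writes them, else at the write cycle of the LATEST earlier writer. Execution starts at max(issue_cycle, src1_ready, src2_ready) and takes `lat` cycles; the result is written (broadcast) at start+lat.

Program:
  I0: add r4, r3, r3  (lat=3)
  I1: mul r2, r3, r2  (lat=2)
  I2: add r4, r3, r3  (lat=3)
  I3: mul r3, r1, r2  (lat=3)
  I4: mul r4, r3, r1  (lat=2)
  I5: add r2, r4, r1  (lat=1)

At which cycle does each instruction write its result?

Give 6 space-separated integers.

I0 add r4: issue@1 deps=(None,None) exec_start@1 write@4
I1 mul r2: issue@2 deps=(None,None) exec_start@2 write@4
I2 add r4: issue@3 deps=(None,None) exec_start@3 write@6
I3 mul r3: issue@4 deps=(None,1) exec_start@4 write@7
I4 mul r4: issue@5 deps=(3,None) exec_start@7 write@9
I5 add r2: issue@6 deps=(4,None) exec_start@9 write@10

Answer: 4 4 6 7 9 10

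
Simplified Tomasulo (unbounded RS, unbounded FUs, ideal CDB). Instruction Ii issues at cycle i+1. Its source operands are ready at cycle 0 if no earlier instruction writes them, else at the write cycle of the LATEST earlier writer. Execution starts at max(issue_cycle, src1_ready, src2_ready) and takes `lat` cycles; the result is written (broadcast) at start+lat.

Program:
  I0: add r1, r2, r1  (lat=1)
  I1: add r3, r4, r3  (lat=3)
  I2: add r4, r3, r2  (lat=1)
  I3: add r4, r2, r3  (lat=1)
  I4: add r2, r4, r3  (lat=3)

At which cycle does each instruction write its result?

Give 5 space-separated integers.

I0 add r1: issue@1 deps=(None,None) exec_start@1 write@2
I1 add r3: issue@2 deps=(None,None) exec_start@2 write@5
I2 add r4: issue@3 deps=(1,None) exec_start@5 write@6
I3 add r4: issue@4 deps=(None,1) exec_start@5 write@6
I4 add r2: issue@5 deps=(3,1) exec_start@6 write@9

Answer: 2 5 6 6 9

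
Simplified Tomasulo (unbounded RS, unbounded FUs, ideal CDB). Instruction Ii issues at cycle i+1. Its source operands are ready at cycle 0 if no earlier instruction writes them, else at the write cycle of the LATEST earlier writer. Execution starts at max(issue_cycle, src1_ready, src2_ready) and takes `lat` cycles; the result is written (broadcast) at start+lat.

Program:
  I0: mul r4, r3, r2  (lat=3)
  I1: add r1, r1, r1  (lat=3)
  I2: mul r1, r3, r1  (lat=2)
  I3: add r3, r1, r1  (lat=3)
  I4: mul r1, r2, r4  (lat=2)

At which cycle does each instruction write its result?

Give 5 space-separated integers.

Answer: 4 5 7 10 7

Derivation:
I0 mul r4: issue@1 deps=(None,None) exec_start@1 write@4
I1 add r1: issue@2 deps=(None,None) exec_start@2 write@5
I2 mul r1: issue@3 deps=(None,1) exec_start@5 write@7
I3 add r3: issue@4 deps=(2,2) exec_start@7 write@10
I4 mul r1: issue@5 deps=(None,0) exec_start@5 write@7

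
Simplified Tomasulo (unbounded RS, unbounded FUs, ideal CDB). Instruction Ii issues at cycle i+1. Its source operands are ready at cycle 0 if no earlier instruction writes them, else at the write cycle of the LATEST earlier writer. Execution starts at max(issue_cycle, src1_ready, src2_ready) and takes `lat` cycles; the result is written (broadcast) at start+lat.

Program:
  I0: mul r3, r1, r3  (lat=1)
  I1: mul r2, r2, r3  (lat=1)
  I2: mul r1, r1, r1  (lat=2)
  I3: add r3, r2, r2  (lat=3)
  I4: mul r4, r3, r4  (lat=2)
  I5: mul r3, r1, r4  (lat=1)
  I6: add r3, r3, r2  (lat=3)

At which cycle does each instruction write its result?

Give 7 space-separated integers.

I0 mul r3: issue@1 deps=(None,None) exec_start@1 write@2
I1 mul r2: issue@2 deps=(None,0) exec_start@2 write@3
I2 mul r1: issue@3 deps=(None,None) exec_start@3 write@5
I3 add r3: issue@4 deps=(1,1) exec_start@4 write@7
I4 mul r4: issue@5 deps=(3,None) exec_start@7 write@9
I5 mul r3: issue@6 deps=(2,4) exec_start@9 write@10
I6 add r3: issue@7 deps=(5,1) exec_start@10 write@13

Answer: 2 3 5 7 9 10 13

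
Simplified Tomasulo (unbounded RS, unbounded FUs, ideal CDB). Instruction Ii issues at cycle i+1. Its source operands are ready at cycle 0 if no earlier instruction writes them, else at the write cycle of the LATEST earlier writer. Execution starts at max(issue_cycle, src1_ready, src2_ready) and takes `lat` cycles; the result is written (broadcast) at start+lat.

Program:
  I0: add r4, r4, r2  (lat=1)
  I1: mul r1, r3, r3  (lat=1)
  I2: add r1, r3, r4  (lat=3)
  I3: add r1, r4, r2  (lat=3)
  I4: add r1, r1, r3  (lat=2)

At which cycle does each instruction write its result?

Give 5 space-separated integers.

Answer: 2 3 6 7 9

Derivation:
I0 add r4: issue@1 deps=(None,None) exec_start@1 write@2
I1 mul r1: issue@2 deps=(None,None) exec_start@2 write@3
I2 add r1: issue@3 deps=(None,0) exec_start@3 write@6
I3 add r1: issue@4 deps=(0,None) exec_start@4 write@7
I4 add r1: issue@5 deps=(3,None) exec_start@7 write@9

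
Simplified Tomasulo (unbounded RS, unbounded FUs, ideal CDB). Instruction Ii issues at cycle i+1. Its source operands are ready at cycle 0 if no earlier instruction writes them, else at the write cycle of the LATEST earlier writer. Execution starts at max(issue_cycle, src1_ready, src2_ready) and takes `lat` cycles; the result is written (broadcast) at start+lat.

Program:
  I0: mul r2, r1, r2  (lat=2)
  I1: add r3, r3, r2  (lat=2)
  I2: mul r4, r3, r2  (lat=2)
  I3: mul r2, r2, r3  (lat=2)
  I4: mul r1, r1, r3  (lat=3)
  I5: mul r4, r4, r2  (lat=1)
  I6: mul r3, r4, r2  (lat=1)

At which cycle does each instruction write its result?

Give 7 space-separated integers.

Answer: 3 5 7 7 8 8 9

Derivation:
I0 mul r2: issue@1 deps=(None,None) exec_start@1 write@3
I1 add r3: issue@2 deps=(None,0) exec_start@3 write@5
I2 mul r4: issue@3 deps=(1,0) exec_start@5 write@7
I3 mul r2: issue@4 deps=(0,1) exec_start@5 write@7
I4 mul r1: issue@5 deps=(None,1) exec_start@5 write@8
I5 mul r4: issue@6 deps=(2,3) exec_start@7 write@8
I6 mul r3: issue@7 deps=(5,3) exec_start@8 write@9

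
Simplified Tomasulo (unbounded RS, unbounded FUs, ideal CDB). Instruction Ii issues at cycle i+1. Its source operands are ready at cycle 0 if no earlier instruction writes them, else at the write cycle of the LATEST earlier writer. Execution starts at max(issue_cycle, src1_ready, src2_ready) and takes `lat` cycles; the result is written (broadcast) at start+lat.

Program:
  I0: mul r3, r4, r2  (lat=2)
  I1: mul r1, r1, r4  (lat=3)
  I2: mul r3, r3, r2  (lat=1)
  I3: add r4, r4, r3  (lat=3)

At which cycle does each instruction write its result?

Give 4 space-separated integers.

I0 mul r3: issue@1 deps=(None,None) exec_start@1 write@3
I1 mul r1: issue@2 deps=(None,None) exec_start@2 write@5
I2 mul r3: issue@3 deps=(0,None) exec_start@3 write@4
I3 add r4: issue@4 deps=(None,2) exec_start@4 write@7

Answer: 3 5 4 7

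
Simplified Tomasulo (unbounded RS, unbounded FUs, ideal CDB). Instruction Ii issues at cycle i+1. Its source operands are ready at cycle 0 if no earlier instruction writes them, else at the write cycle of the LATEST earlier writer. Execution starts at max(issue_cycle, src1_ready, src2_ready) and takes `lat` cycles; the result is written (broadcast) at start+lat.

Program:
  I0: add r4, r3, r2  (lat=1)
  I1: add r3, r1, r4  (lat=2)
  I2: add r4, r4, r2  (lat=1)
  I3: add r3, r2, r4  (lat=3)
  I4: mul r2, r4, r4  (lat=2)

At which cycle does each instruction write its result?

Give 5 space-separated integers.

I0 add r4: issue@1 deps=(None,None) exec_start@1 write@2
I1 add r3: issue@2 deps=(None,0) exec_start@2 write@4
I2 add r4: issue@3 deps=(0,None) exec_start@3 write@4
I3 add r3: issue@4 deps=(None,2) exec_start@4 write@7
I4 mul r2: issue@5 deps=(2,2) exec_start@5 write@7

Answer: 2 4 4 7 7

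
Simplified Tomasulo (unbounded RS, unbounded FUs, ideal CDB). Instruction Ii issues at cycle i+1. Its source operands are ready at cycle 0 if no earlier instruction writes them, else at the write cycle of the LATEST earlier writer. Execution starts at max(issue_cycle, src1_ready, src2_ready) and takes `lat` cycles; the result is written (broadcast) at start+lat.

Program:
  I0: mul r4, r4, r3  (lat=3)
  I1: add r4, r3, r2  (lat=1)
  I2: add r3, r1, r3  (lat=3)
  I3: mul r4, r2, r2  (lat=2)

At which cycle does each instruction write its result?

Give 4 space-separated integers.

Answer: 4 3 6 6

Derivation:
I0 mul r4: issue@1 deps=(None,None) exec_start@1 write@4
I1 add r4: issue@2 deps=(None,None) exec_start@2 write@3
I2 add r3: issue@3 deps=(None,None) exec_start@3 write@6
I3 mul r4: issue@4 deps=(None,None) exec_start@4 write@6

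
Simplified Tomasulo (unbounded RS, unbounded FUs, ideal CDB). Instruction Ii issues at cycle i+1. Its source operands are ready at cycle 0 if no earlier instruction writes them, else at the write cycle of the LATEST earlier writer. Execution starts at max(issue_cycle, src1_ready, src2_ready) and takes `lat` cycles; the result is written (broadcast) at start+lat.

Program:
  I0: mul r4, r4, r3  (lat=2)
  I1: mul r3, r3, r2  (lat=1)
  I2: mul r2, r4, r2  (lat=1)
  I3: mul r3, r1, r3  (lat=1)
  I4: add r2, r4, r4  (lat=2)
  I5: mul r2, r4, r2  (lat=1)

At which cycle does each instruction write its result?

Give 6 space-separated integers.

I0 mul r4: issue@1 deps=(None,None) exec_start@1 write@3
I1 mul r3: issue@2 deps=(None,None) exec_start@2 write@3
I2 mul r2: issue@3 deps=(0,None) exec_start@3 write@4
I3 mul r3: issue@4 deps=(None,1) exec_start@4 write@5
I4 add r2: issue@5 deps=(0,0) exec_start@5 write@7
I5 mul r2: issue@6 deps=(0,4) exec_start@7 write@8

Answer: 3 3 4 5 7 8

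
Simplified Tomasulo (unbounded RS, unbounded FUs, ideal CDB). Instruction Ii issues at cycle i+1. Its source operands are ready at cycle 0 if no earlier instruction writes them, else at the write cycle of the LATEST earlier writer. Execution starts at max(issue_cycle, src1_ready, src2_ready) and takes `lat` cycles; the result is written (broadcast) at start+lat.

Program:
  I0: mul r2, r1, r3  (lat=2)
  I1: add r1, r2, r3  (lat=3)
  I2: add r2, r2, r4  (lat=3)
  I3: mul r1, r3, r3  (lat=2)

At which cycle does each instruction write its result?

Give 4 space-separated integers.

I0 mul r2: issue@1 deps=(None,None) exec_start@1 write@3
I1 add r1: issue@2 deps=(0,None) exec_start@3 write@6
I2 add r2: issue@3 deps=(0,None) exec_start@3 write@6
I3 mul r1: issue@4 deps=(None,None) exec_start@4 write@6

Answer: 3 6 6 6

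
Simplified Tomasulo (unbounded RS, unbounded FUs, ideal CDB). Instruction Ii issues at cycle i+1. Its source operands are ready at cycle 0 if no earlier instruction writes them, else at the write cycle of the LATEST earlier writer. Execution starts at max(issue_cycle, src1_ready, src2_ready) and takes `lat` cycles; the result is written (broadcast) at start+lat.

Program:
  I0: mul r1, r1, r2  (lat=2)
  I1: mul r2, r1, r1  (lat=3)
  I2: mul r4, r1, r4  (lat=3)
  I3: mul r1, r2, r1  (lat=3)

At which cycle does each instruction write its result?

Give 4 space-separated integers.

I0 mul r1: issue@1 deps=(None,None) exec_start@1 write@3
I1 mul r2: issue@2 deps=(0,0) exec_start@3 write@6
I2 mul r4: issue@3 deps=(0,None) exec_start@3 write@6
I3 mul r1: issue@4 deps=(1,0) exec_start@6 write@9

Answer: 3 6 6 9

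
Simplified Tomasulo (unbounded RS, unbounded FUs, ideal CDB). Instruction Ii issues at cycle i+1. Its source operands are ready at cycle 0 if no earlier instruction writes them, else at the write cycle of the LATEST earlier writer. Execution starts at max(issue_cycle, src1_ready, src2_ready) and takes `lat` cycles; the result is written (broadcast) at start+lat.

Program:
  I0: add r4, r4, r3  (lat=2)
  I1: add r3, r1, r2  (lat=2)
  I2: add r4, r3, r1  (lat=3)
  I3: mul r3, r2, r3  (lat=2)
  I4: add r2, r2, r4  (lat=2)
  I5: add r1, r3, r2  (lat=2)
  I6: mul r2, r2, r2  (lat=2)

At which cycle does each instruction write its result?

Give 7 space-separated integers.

Answer: 3 4 7 6 9 11 11

Derivation:
I0 add r4: issue@1 deps=(None,None) exec_start@1 write@3
I1 add r3: issue@2 deps=(None,None) exec_start@2 write@4
I2 add r4: issue@3 deps=(1,None) exec_start@4 write@7
I3 mul r3: issue@4 deps=(None,1) exec_start@4 write@6
I4 add r2: issue@5 deps=(None,2) exec_start@7 write@9
I5 add r1: issue@6 deps=(3,4) exec_start@9 write@11
I6 mul r2: issue@7 deps=(4,4) exec_start@9 write@11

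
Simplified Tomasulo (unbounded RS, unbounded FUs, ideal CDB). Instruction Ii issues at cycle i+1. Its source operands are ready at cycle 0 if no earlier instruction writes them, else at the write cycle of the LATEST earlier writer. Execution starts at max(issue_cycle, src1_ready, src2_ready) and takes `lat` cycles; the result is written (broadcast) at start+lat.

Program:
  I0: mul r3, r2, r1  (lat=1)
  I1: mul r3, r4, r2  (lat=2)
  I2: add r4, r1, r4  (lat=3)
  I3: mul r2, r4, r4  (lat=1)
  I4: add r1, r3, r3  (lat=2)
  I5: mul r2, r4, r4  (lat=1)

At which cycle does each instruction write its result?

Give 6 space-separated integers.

Answer: 2 4 6 7 7 7

Derivation:
I0 mul r3: issue@1 deps=(None,None) exec_start@1 write@2
I1 mul r3: issue@2 deps=(None,None) exec_start@2 write@4
I2 add r4: issue@3 deps=(None,None) exec_start@3 write@6
I3 mul r2: issue@4 deps=(2,2) exec_start@6 write@7
I4 add r1: issue@5 deps=(1,1) exec_start@5 write@7
I5 mul r2: issue@6 deps=(2,2) exec_start@6 write@7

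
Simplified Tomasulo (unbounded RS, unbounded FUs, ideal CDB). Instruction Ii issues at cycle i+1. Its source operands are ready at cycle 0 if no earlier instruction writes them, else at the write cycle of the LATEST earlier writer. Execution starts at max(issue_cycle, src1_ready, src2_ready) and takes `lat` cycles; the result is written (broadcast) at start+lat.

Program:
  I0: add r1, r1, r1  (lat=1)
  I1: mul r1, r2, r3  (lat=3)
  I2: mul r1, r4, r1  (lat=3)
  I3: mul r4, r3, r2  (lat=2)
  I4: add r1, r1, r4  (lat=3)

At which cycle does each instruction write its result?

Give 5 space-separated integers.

I0 add r1: issue@1 deps=(None,None) exec_start@1 write@2
I1 mul r1: issue@2 deps=(None,None) exec_start@2 write@5
I2 mul r1: issue@3 deps=(None,1) exec_start@5 write@8
I3 mul r4: issue@4 deps=(None,None) exec_start@4 write@6
I4 add r1: issue@5 deps=(2,3) exec_start@8 write@11

Answer: 2 5 8 6 11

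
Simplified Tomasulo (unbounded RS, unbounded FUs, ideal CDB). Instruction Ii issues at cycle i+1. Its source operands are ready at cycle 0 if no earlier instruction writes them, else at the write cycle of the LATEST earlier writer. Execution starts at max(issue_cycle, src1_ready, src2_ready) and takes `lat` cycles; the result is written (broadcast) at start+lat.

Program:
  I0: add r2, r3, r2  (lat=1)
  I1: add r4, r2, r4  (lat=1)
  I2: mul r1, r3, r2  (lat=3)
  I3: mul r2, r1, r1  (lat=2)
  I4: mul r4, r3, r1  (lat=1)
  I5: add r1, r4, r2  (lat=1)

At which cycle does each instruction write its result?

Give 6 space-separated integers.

Answer: 2 3 6 8 7 9

Derivation:
I0 add r2: issue@1 deps=(None,None) exec_start@1 write@2
I1 add r4: issue@2 deps=(0,None) exec_start@2 write@3
I2 mul r1: issue@3 deps=(None,0) exec_start@3 write@6
I3 mul r2: issue@4 deps=(2,2) exec_start@6 write@8
I4 mul r4: issue@5 deps=(None,2) exec_start@6 write@7
I5 add r1: issue@6 deps=(4,3) exec_start@8 write@9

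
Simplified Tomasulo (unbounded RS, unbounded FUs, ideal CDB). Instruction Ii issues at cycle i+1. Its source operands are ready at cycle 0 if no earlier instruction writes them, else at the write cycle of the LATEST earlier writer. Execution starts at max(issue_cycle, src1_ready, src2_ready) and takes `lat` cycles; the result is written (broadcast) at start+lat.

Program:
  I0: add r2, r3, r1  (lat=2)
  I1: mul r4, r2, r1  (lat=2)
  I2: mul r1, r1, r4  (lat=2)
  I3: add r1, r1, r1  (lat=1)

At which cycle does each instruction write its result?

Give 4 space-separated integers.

I0 add r2: issue@1 deps=(None,None) exec_start@1 write@3
I1 mul r4: issue@2 deps=(0,None) exec_start@3 write@5
I2 mul r1: issue@3 deps=(None,1) exec_start@5 write@7
I3 add r1: issue@4 deps=(2,2) exec_start@7 write@8

Answer: 3 5 7 8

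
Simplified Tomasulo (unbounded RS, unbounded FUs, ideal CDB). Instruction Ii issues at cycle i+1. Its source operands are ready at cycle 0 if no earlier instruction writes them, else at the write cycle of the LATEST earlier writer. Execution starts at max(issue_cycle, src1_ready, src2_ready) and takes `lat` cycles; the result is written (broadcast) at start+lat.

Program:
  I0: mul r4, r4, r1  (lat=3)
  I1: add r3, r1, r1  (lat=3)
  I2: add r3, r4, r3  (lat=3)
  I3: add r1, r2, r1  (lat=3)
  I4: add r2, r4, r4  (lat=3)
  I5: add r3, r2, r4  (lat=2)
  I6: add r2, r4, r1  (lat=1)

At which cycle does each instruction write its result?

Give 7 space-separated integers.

Answer: 4 5 8 7 8 10 8

Derivation:
I0 mul r4: issue@1 deps=(None,None) exec_start@1 write@4
I1 add r3: issue@2 deps=(None,None) exec_start@2 write@5
I2 add r3: issue@3 deps=(0,1) exec_start@5 write@8
I3 add r1: issue@4 deps=(None,None) exec_start@4 write@7
I4 add r2: issue@5 deps=(0,0) exec_start@5 write@8
I5 add r3: issue@6 deps=(4,0) exec_start@8 write@10
I6 add r2: issue@7 deps=(0,3) exec_start@7 write@8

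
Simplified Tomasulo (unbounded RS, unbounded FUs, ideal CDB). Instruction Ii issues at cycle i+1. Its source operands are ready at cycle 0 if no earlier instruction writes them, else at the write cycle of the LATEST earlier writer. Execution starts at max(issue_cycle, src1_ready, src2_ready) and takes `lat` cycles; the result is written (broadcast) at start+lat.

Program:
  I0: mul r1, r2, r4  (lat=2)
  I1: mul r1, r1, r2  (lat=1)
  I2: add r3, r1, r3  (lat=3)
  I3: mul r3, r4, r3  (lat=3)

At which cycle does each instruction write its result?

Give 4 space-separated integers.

I0 mul r1: issue@1 deps=(None,None) exec_start@1 write@3
I1 mul r1: issue@2 deps=(0,None) exec_start@3 write@4
I2 add r3: issue@3 deps=(1,None) exec_start@4 write@7
I3 mul r3: issue@4 deps=(None,2) exec_start@7 write@10

Answer: 3 4 7 10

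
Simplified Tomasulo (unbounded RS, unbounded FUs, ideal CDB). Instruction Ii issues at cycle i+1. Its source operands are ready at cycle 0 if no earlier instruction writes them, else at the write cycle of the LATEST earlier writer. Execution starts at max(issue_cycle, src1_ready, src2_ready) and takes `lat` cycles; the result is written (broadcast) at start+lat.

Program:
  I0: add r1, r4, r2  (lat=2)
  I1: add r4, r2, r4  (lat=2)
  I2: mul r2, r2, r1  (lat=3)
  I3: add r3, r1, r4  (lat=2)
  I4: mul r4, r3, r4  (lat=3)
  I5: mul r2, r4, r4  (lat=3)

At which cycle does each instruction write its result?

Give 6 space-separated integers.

I0 add r1: issue@1 deps=(None,None) exec_start@1 write@3
I1 add r4: issue@2 deps=(None,None) exec_start@2 write@4
I2 mul r2: issue@3 deps=(None,0) exec_start@3 write@6
I3 add r3: issue@4 deps=(0,1) exec_start@4 write@6
I4 mul r4: issue@5 deps=(3,1) exec_start@6 write@9
I5 mul r2: issue@6 deps=(4,4) exec_start@9 write@12

Answer: 3 4 6 6 9 12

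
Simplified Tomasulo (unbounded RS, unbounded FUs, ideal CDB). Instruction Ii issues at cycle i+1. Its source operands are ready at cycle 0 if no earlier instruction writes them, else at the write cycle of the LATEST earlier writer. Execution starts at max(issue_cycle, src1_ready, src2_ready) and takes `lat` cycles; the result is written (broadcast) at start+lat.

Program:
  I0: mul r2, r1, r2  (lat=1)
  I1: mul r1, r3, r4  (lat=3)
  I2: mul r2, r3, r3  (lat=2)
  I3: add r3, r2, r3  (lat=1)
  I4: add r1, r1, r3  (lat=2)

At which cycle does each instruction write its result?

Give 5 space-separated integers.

I0 mul r2: issue@1 deps=(None,None) exec_start@1 write@2
I1 mul r1: issue@2 deps=(None,None) exec_start@2 write@5
I2 mul r2: issue@3 deps=(None,None) exec_start@3 write@5
I3 add r3: issue@4 deps=(2,None) exec_start@5 write@6
I4 add r1: issue@5 deps=(1,3) exec_start@6 write@8

Answer: 2 5 5 6 8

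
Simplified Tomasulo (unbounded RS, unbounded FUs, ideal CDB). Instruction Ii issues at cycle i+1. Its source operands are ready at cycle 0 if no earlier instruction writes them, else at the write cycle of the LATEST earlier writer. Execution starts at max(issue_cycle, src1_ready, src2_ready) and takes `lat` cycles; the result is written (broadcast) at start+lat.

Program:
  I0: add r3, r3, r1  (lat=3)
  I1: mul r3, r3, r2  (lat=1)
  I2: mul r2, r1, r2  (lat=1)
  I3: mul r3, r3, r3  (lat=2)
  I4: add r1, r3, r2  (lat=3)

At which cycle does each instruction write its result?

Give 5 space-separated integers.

Answer: 4 5 4 7 10

Derivation:
I0 add r3: issue@1 deps=(None,None) exec_start@1 write@4
I1 mul r3: issue@2 deps=(0,None) exec_start@4 write@5
I2 mul r2: issue@3 deps=(None,None) exec_start@3 write@4
I3 mul r3: issue@4 deps=(1,1) exec_start@5 write@7
I4 add r1: issue@5 deps=(3,2) exec_start@7 write@10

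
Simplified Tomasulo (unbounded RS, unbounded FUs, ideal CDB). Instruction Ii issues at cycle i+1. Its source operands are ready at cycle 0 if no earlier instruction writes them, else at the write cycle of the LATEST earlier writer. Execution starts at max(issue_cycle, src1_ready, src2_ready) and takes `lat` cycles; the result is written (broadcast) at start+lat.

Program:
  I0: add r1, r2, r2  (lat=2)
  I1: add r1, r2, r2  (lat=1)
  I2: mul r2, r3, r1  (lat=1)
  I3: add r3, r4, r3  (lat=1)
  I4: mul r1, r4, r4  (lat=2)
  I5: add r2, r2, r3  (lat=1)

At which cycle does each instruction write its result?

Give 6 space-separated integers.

I0 add r1: issue@1 deps=(None,None) exec_start@1 write@3
I1 add r1: issue@2 deps=(None,None) exec_start@2 write@3
I2 mul r2: issue@3 deps=(None,1) exec_start@3 write@4
I3 add r3: issue@4 deps=(None,None) exec_start@4 write@5
I4 mul r1: issue@5 deps=(None,None) exec_start@5 write@7
I5 add r2: issue@6 deps=(2,3) exec_start@6 write@7

Answer: 3 3 4 5 7 7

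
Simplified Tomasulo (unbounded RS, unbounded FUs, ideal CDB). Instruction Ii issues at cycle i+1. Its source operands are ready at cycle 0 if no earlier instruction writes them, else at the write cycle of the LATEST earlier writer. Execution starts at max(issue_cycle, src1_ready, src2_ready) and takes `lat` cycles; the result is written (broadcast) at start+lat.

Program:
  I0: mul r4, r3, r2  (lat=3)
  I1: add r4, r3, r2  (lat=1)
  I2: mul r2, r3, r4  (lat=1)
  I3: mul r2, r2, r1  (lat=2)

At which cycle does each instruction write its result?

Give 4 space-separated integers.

Answer: 4 3 4 6

Derivation:
I0 mul r4: issue@1 deps=(None,None) exec_start@1 write@4
I1 add r4: issue@2 deps=(None,None) exec_start@2 write@3
I2 mul r2: issue@3 deps=(None,1) exec_start@3 write@4
I3 mul r2: issue@4 deps=(2,None) exec_start@4 write@6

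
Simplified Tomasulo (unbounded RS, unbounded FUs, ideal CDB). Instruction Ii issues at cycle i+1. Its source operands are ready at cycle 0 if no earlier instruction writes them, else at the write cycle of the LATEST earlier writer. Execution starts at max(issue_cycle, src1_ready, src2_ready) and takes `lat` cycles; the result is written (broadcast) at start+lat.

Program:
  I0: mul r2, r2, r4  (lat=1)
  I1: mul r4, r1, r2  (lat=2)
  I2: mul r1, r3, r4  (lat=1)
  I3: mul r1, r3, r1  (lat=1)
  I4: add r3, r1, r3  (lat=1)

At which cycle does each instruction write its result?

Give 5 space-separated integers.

Answer: 2 4 5 6 7

Derivation:
I0 mul r2: issue@1 deps=(None,None) exec_start@1 write@2
I1 mul r4: issue@2 deps=(None,0) exec_start@2 write@4
I2 mul r1: issue@3 deps=(None,1) exec_start@4 write@5
I3 mul r1: issue@4 deps=(None,2) exec_start@5 write@6
I4 add r3: issue@5 deps=(3,None) exec_start@6 write@7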